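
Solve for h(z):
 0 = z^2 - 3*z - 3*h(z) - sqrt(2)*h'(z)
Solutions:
 h(z) = C1*exp(-3*sqrt(2)*z/2) + z^2/3 - z - 2*sqrt(2)*z/9 + 4/27 + sqrt(2)/3


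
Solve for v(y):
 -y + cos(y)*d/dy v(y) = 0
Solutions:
 v(y) = C1 + Integral(y/cos(y), y)


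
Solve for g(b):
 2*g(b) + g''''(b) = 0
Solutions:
 g(b) = (C1*sin(2^(3/4)*b/2) + C2*cos(2^(3/4)*b/2))*exp(-2^(3/4)*b/2) + (C3*sin(2^(3/4)*b/2) + C4*cos(2^(3/4)*b/2))*exp(2^(3/4)*b/2)


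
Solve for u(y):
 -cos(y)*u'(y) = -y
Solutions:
 u(y) = C1 + Integral(y/cos(y), y)


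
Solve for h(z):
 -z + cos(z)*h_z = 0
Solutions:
 h(z) = C1 + Integral(z/cos(z), z)


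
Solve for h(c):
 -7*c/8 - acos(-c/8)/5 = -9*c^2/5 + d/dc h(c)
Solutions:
 h(c) = C1 + 3*c^3/5 - 7*c^2/16 - c*acos(-c/8)/5 - sqrt(64 - c^2)/5


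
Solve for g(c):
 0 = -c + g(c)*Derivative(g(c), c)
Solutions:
 g(c) = -sqrt(C1 + c^2)
 g(c) = sqrt(C1 + c^2)


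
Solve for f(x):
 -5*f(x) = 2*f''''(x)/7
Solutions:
 f(x) = (C1*sin(70^(1/4)*x/2) + C2*cos(70^(1/4)*x/2))*exp(-70^(1/4)*x/2) + (C3*sin(70^(1/4)*x/2) + C4*cos(70^(1/4)*x/2))*exp(70^(1/4)*x/2)


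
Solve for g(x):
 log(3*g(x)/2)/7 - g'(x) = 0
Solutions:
 7*Integral(1/(-log(_y) - log(3) + log(2)), (_y, g(x))) = C1 - x


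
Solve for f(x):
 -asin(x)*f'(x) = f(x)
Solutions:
 f(x) = C1*exp(-Integral(1/asin(x), x))


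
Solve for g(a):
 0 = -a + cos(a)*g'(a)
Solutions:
 g(a) = C1 + Integral(a/cos(a), a)


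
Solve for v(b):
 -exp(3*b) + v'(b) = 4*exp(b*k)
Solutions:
 v(b) = C1 + exp(3*b)/3 + 4*exp(b*k)/k


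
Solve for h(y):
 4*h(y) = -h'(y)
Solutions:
 h(y) = C1*exp(-4*y)


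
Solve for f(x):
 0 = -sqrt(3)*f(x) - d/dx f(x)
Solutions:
 f(x) = C1*exp(-sqrt(3)*x)


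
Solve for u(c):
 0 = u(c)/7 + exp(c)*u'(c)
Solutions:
 u(c) = C1*exp(exp(-c)/7)


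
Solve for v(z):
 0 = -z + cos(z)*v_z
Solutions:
 v(z) = C1 + Integral(z/cos(z), z)


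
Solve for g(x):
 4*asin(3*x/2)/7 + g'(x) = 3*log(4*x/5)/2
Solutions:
 g(x) = C1 + 3*x*log(x)/2 - 4*x*asin(3*x/2)/7 - 3*x*log(5)/2 - 3*x/2 + 3*x*log(2) - 4*sqrt(4 - 9*x^2)/21


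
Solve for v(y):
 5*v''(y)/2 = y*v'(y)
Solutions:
 v(y) = C1 + C2*erfi(sqrt(5)*y/5)


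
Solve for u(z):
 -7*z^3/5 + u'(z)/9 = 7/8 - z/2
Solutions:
 u(z) = C1 + 63*z^4/20 - 9*z^2/4 + 63*z/8


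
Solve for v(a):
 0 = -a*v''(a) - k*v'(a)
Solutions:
 v(a) = C1 + a^(1 - re(k))*(C2*sin(log(a)*Abs(im(k))) + C3*cos(log(a)*im(k)))


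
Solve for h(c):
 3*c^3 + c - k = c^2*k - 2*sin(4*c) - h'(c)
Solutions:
 h(c) = C1 - 3*c^4/4 + c^3*k/3 - c^2/2 + c*k + cos(4*c)/2


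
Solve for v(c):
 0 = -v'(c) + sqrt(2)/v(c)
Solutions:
 v(c) = -sqrt(C1 + 2*sqrt(2)*c)
 v(c) = sqrt(C1 + 2*sqrt(2)*c)


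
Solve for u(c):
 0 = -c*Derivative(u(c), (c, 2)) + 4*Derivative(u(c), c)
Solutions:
 u(c) = C1 + C2*c^5


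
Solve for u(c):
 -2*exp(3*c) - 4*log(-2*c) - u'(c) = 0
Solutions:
 u(c) = C1 - 4*c*log(-c) + 4*c*(1 - log(2)) - 2*exp(3*c)/3


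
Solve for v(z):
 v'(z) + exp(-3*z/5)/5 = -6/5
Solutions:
 v(z) = C1 - 6*z/5 + exp(-3*z/5)/3


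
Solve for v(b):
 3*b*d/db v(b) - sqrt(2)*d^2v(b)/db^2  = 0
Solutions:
 v(b) = C1 + C2*erfi(2^(1/4)*sqrt(3)*b/2)


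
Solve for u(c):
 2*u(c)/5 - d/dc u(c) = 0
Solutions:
 u(c) = C1*exp(2*c/5)


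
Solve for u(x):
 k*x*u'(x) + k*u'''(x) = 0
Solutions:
 u(x) = C1 + Integral(C2*airyai(-x) + C3*airybi(-x), x)


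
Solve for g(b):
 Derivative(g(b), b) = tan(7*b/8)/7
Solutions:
 g(b) = C1 - 8*log(cos(7*b/8))/49


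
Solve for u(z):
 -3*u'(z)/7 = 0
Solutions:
 u(z) = C1


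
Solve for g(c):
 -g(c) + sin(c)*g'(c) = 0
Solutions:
 g(c) = C1*sqrt(cos(c) - 1)/sqrt(cos(c) + 1)


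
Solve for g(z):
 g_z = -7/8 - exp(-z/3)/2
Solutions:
 g(z) = C1 - 7*z/8 + 3*exp(-z/3)/2


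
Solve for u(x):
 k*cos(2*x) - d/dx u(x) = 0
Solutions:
 u(x) = C1 + k*sin(2*x)/2


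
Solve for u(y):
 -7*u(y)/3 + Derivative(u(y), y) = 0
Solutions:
 u(y) = C1*exp(7*y/3)


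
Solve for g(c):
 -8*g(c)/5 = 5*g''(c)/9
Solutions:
 g(c) = C1*sin(6*sqrt(2)*c/5) + C2*cos(6*sqrt(2)*c/5)


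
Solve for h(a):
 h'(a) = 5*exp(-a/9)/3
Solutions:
 h(a) = C1 - 15*exp(-a/9)


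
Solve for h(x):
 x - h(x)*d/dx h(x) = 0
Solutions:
 h(x) = -sqrt(C1 + x^2)
 h(x) = sqrt(C1 + x^2)


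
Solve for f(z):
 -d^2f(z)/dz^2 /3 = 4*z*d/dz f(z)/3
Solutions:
 f(z) = C1 + C2*erf(sqrt(2)*z)


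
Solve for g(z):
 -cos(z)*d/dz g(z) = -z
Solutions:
 g(z) = C1 + Integral(z/cos(z), z)


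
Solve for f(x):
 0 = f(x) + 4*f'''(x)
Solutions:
 f(x) = C3*exp(-2^(1/3)*x/2) + (C1*sin(2^(1/3)*sqrt(3)*x/4) + C2*cos(2^(1/3)*sqrt(3)*x/4))*exp(2^(1/3)*x/4)


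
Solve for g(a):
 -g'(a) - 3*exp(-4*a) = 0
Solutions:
 g(a) = C1 + 3*exp(-4*a)/4


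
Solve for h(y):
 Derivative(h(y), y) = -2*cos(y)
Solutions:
 h(y) = C1 - 2*sin(y)


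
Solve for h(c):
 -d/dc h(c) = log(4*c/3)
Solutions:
 h(c) = C1 - c*log(c) + c*log(3/4) + c


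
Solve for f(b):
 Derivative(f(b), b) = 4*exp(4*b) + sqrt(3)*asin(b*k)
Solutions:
 f(b) = C1 + sqrt(3)*Piecewise((b*asin(b*k) + sqrt(-b^2*k^2 + 1)/k, Ne(k, 0)), (0, True)) + exp(4*b)


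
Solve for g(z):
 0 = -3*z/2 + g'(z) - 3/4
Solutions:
 g(z) = C1 + 3*z^2/4 + 3*z/4


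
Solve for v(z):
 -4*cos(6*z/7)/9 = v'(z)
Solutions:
 v(z) = C1 - 14*sin(6*z/7)/27


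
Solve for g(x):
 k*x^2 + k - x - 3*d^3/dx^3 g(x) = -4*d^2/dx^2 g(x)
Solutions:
 g(x) = C1 + C2*x + C3*exp(4*x/3) - k*x^4/48 + x^3*(2 - 3*k)/48 + x^2*(6 - 17*k)/64


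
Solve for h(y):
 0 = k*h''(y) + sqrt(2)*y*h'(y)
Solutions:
 h(y) = C1 + C2*sqrt(k)*erf(2^(3/4)*y*sqrt(1/k)/2)


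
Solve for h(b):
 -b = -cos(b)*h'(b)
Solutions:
 h(b) = C1 + Integral(b/cos(b), b)


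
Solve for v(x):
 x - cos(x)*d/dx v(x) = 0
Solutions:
 v(x) = C1 + Integral(x/cos(x), x)


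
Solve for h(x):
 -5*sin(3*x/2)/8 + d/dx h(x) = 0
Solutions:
 h(x) = C1 - 5*cos(3*x/2)/12


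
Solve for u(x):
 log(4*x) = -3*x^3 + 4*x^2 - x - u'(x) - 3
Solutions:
 u(x) = C1 - 3*x^4/4 + 4*x^3/3 - x^2/2 - x*log(x) - 2*x - x*log(4)


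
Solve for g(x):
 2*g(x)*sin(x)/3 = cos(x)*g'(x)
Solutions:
 g(x) = C1/cos(x)^(2/3)


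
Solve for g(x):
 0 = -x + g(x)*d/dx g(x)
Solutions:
 g(x) = -sqrt(C1 + x^2)
 g(x) = sqrt(C1 + x^2)


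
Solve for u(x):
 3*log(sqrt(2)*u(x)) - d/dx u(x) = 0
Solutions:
 -2*Integral(1/(2*log(_y) + log(2)), (_y, u(x)))/3 = C1 - x


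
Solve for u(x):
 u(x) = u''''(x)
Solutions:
 u(x) = C1*exp(-x) + C2*exp(x) + C3*sin(x) + C4*cos(x)


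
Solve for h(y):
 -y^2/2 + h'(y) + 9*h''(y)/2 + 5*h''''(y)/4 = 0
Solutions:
 h(y) = C1 + C2*exp(-10^(1/3)*y*(-(5 + sqrt(295))^(1/3) + 3*10^(1/3)/(5 + sqrt(295))^(1/3))/10)*sin(10^(1/3)*sqrt(3)*y*(3*10^(1/3)/(5 + sqrt(295))^(1/3) + (5 + sqrt(295))^(1/3))/10) + C3*exp(-10^(1/3)*y*(-(5 + sqrt(295))^(1/3) + 3*10^(1/3)/(5 + sqrt(295))^(1/3))/10)*cos(10^(1/3)*sqrt(3)*y*(3*10^(1/3)/(5 + sqrt(295))^(1/3) + (5 + sqrt(295))^(1/3))/10) + C4*exp(10^(1/3)*y*(-(5 + sqrt(295))^(1/3) + 3*10^(1/3)/(5 + sqrt(295))^(1/3))/5) + y^3/6 - 9*y^2/4 + 81*y/4


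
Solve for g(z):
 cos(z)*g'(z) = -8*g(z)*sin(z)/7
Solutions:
 g(z) = C1*cos(z)^(8/7)


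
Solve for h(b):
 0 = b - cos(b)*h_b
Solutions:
 h(b) = C1 + Integral(b/cos(b), b)


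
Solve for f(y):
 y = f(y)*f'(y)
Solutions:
 f(y) = -sqrt(C1 + y^2)
 f(y) = sqrt(C1 + y^2)


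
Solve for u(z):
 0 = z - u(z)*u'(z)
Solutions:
 u(z) = -sqrt(C1 + z^2)
 u(z) = sqrt(C1 + z^2)


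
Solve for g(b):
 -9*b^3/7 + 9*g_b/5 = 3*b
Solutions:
 g(b) = C1 + 5*b^4/28 + 5*b^2/6


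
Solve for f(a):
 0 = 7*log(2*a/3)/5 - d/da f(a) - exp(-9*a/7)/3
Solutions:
 f(a) = C1 + 7*a*log(a)/5 + 7*a*(-log(3) - 1 + log(2))/5 + 7*exp(-9*a/7)/27


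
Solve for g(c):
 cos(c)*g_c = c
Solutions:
 g(c) = C1 + Integral(c/cos(c), c)


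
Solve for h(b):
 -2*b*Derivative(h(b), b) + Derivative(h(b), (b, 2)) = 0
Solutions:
 h(b) = C1 + C2*erfi(b)


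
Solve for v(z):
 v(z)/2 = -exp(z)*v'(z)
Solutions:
 v(z) = C1*exp(exp(-z)/2)


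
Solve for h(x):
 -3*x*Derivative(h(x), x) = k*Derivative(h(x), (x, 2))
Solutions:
 h(x) = C1 + C2*sqrt(k)*erf(sqrt(6)*x*sqrt(1/k)/2)


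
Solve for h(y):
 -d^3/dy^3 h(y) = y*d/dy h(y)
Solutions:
 h(y) = C1 + Integral(C2*airyai(-y) + C3*airybi(-y), y)


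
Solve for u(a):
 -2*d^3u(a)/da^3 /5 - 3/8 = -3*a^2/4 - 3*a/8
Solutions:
 u(a) = C1 + C2*a + C3*a^2 + a^5/32 + 5*a^4/128 - 5*a^3/32


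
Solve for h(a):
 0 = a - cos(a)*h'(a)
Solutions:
 h(a) = C1 + Integral(a/cos(a), a)


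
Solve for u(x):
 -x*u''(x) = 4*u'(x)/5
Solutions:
 u(x) = C1 + C2*x^(1/5)


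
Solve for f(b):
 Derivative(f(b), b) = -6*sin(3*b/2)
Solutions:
 f(b) = C1 + 4*cos(3*b/2)


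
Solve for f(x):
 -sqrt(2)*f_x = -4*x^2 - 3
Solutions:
 f(x) = C1 + 2*sqrt(2)*x^3/3 + 3*sqrt(2)*x/2


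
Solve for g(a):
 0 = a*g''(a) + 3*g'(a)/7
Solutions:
 g(a) = C1 + C2*a^(4/7)


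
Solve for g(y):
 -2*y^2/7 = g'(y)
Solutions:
 g(y) = C1 - 2*y^3/21


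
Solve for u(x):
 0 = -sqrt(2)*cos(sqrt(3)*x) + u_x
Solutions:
 u(x) = C1 + sqrt(6)*sin(sqrt(3)*x)/3


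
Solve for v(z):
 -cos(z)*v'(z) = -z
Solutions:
 v(z) = C1 + Integral(z/cos(z), z)


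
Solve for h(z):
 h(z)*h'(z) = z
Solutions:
 h(z) = -sqrt(C1 + z^2)
 h(z) = sqrt(C1 + z^2)


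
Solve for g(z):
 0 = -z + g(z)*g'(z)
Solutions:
 g(z) = -sqrt(C1 + z^2)
 g(z) = sqrt(C1 + z^2)


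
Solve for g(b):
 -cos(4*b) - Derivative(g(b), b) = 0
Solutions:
 g(b) = C1 - sin(4*b)/4


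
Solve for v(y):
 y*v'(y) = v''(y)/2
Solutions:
 v(y) = C1 + C2*erfi(y)


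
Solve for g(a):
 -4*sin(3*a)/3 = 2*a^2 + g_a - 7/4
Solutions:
 g(a) = C1 - 2*a^3/3 + 7*a/4 + 4*cos(3*a)/9


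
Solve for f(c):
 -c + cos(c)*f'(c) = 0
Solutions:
 f(c) = C1 + Integral(c/cos(c), c)


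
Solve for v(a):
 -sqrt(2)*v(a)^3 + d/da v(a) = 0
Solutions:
 v(a) = -sqrt(2)*sqrt(-1/(C1 + sqrt(2)*a))/2
 v(a) = sqrt(2)*sqrt(-1/(C1 + sqrt(2)*a))/2


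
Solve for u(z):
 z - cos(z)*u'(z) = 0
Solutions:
 u(z) = C1 + Integral(z/cos(z), z)


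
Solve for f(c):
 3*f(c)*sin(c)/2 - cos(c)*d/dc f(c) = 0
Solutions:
 f(c) = C1/cos(c)^(3/2)


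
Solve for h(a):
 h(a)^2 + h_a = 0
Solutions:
 h(a) = 1/(C1 + a)


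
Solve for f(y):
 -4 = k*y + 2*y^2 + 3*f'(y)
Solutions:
 f(y) = C1 - k*y^2/6 - 2*y^3/9 - 4*y/3


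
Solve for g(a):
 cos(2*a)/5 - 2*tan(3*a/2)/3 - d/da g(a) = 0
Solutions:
 g(a) = C1 + 4*log(cos(3*a/2))/9 + sin(2*a)/10


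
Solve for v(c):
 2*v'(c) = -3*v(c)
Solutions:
 v(c) = C1*exp(-3*c/2)


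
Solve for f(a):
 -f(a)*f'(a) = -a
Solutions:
 f(a) = -sqrt(C1 + a^2)
 f(a) = sqrt(C1 + a^2)


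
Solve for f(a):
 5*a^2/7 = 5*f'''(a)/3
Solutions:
 f(a) = C1 + C2*a + C3*a^2 + a^5/140


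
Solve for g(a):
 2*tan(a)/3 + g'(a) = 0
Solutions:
 g(a) = C1 + 2*log(cos(a))/3


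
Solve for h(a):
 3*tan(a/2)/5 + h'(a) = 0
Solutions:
 h(a) = C1 + 6*log(cos(a/2))/5


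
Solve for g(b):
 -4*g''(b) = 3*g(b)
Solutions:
 g(b) = C1*sin(sqrt(3)*b/2) + C2*cos(sqrt(3)*b/2)


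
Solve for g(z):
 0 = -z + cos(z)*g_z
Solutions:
 g(z) = C1 + Integral(z/cos(z), z)


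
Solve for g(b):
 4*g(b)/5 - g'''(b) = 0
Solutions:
 g(b) = C3*exp(10^(2/3)*b/5) + (C1*sin(10^(2/3)*sqrt(3)*b/10) + C2*cos(10^(2/3)*sqrt(3)*b/10))*exp(-10^(2/3)*b/10)


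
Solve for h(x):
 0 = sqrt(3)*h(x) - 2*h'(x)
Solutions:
 h(x) = C1*exp(sqrt(3)*x/2)


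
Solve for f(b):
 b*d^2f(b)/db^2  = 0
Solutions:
 f(b) = C1 + C2*b


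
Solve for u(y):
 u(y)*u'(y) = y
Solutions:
 u(y) = -sqrt(C1 + y^2)
 u(y) = sqrt(C1 + y^2)


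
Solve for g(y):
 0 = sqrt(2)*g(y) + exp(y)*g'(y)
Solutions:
 g(y) = C1*exp(sqrt(2)*exp(-y))


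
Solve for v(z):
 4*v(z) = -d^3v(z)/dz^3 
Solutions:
 v(z) = C3*exp(-2^(2/3)*z) + (C1*sin(2^(2/3)*sqrt(3)*z/2) + C2*cos(2^(2/3)*sqrt(3)*z/2))*exp(2^(2/3)*z/2)


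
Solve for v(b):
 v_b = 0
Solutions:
 v(b) = C1


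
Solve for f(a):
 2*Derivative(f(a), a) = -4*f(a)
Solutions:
 f(a) = C1*exp(-2*a)


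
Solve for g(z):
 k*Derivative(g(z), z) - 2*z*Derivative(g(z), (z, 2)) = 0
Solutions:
 g(z) = C1 + z^(re(k)/2 + 1)*(C2*sin(log(z)*Abs(im(k))/2) + C3*cos(log(z)*im(k)/2))


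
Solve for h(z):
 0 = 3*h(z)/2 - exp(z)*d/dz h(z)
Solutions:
 h(z) = C1*exp(-3*exp(-z)/2)


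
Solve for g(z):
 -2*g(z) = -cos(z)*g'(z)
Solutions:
 g(z) = C1*(sin(z) + 1)/(sin(z) - 1)


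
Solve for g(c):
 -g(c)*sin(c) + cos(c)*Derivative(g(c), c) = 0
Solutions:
 g(c) = C1/cos(c)


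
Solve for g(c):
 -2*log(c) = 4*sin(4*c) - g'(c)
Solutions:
 g(c) = C1 + 2*c*log(c) - 2*c - cos(4*c)


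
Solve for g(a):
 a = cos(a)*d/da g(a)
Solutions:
 g(a) = C1 + Integral(a/cos(a), a)


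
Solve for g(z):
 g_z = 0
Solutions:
 g(z) = C1


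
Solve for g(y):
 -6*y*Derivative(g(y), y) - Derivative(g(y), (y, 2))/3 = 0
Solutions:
 g(y) = C1 + C2*erf(3*y)


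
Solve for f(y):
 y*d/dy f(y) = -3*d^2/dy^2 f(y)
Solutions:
 f(y) = C1 + C2*erf(sqrt(6)*y/6)


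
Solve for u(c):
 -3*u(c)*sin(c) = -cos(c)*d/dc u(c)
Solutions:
 u(c) = C1/cos(c)^3


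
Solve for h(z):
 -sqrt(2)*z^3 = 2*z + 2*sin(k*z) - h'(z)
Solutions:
 h(z) = C1 + sqrt(2)*z^4/4 + z^2 - 2*cos(k*z)/k


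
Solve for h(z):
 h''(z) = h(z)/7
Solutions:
 h(z) = C1*exp(-sqrt(7)*z/7) + C2*exp(sqrt(7)*z/7)


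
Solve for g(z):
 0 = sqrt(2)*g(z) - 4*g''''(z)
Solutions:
 g(z) = C1*exp(-2^(5/8)*z/2) + C2*exp(2^(5/8)*z/2) + C3*sin(2^(5/8)*z/2) + C4*cos(2^(5/8)*z/2)


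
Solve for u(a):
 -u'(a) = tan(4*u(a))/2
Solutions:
 u(a) = -asin(C1*exp(-2*a))/4 + pi/4
 u(a) = asin(C1*exp(-2*a))/4


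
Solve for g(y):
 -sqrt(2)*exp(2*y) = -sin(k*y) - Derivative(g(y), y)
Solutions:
 g(y) = C1 + sqrt(2)*exp(2*y)/2 + cos(k*y)/k


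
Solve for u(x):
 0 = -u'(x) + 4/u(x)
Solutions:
 u(x) = -sqrt(C1 + 8*x)
 u(x) = sqrt(C1 + 8*x)


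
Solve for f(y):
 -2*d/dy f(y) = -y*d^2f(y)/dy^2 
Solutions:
 f(y) = C1 + C2*y^3


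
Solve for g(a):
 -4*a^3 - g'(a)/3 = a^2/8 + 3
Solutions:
 g(a) = C1 - 3*a^4 - a^3/8 - 9*a


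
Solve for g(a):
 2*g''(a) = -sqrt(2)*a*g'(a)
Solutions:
 g(a) = C1 + C2*erf(2^(1/4)*a/2)


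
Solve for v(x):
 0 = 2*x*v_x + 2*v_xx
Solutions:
 v(x) = C1 + C2*erf(sqrt(2)*x/2)


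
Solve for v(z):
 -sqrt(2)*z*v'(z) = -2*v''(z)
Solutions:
 v(z) = C1 + C2*erfi(2^(1/4)*z/2)


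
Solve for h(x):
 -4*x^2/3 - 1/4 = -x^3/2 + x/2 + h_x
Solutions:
 h(x) = C1 + x^4/8 - 4*x^3/9 - x^2/4 - x/4


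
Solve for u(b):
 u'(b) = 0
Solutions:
 u(b) = C1


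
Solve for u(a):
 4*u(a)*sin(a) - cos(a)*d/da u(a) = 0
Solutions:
 u(a) = C1/cos(a)^4


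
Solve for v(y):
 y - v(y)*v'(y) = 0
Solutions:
 v(y) = -sqrt(C1 + y^2)
 v(y) = sqrt(C1 + y^2)


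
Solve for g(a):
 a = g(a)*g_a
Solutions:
 g(a) = -sqrt(C1 + a^2)
 g(a) = sqrt(C1 + a^2)


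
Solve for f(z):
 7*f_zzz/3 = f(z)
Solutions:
 f(z) = C3*exp(3^(1/3)*7^(2/3)*z/7) + (C1*sin(3^(5/6)*7^(2/3)*z/14) + C2*cos(3^(5/6)*7^(2/3)*z/14))*exp(-3^(1/3)*7^(2/3)*z/14)


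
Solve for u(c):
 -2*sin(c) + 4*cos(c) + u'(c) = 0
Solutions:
 u(c) = C1 - 4*sin(c) - 2*cos(c)


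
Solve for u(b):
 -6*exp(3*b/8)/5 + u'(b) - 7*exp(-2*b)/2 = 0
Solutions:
 u(b) = C1 + 16*exp(3*b/8)/5 - 7*exp(-2*b)/4


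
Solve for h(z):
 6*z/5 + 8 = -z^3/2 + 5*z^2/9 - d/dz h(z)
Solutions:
 h(z) = C1 - z^4/8 + 5*z^3/27 - 3*z^2/5 - 8*z


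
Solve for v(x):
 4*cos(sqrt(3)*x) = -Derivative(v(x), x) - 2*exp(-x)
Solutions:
 v(x) = C1 - 4*sqrt(3)*sin(sqrt(3)*x)/3 + 2*exp(-x)


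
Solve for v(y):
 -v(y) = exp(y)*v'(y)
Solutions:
 v(y) = C1*exp(exp(-y))


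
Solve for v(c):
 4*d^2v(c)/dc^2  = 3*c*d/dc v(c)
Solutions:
 v(c) = C1 + C2*erfi(sqrt(6)*c/4)


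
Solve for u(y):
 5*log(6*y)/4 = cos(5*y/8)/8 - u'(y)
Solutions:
 u(y) = C1 - 5*y*log(y)/4 - 5*y*log(6)/4 + 5*y/4 + sin(5*y/8)/5


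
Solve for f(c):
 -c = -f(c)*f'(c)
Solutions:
 f(c) = -sqrt(C1 + c^2)
 f(c) = sqrt(C1 + c^2)


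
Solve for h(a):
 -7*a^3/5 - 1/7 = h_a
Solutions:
 h(a) = C1 - 7*a^4/20 - a/7


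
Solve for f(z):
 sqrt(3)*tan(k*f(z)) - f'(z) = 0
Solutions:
 f(z) = Piecewise((-asin(exp(C1*k + sqrt(3)*k*z))/k + pi/k, Ne(k, 0)), (nan, True))
 f(z) = Piecewise((asin(exp(C1*k + sqrt(3)*k*z))/k, Ne(k, 0)), (nan, True))


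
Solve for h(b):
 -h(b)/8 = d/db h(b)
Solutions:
 h(b) = C1*exp(-b/8)


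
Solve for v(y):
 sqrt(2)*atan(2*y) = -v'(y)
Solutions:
 v(y) = C1 - sqrt(2)*(y*atan(2*y) - log(4*y^2 + 1)/4)


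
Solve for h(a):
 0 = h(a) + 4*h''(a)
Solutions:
 h(a) = C1*sin(a/2) + C2*cos(a/2)


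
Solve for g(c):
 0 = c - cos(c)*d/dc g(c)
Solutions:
 g(c) = C1 + Integral(c/cos(c), c)


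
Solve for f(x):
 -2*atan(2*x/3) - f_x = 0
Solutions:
 f(x) = C1 - 2*x*atan(2*x/3) + 3*log(4*x^2 + 9)/2


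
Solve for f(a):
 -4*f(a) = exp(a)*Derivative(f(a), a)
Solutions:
 f(a) = C1*exp(4*exp(-a))


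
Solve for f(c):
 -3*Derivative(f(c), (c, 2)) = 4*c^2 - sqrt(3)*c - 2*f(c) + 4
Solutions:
 f(c) = C1*exp(-sqrt(6)*c/3) + C2*exp(sqrt(6)*c/3) + 2*c^2 - sqrt(3)*c/2 + 8


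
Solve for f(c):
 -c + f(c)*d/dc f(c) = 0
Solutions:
 f(c) = -sqrt(C1 + c^2)
 f(c) = sqrt(C1 + c^2)


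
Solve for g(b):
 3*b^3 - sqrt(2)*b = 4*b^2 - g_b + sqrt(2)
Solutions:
 g(b) = C1 - 3*b^4/4 + 4*b^3/3 + sqrt(2)*b^2/2 + sqrt(2)*b


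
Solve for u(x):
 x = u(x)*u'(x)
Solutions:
 u(x) = -sqrt(C1 + x^2)
 u(x) = sqrt(C1 + x^2)


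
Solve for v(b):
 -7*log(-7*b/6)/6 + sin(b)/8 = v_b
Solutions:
 v(b) = C1 - 7*b*log(-b)/6 - 7*b*log(7)/6 + 7*b/6 + 7*b*log(6)/6 - cos(b)/8


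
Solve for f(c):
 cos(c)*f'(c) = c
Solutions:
 f(c) = C1 + Integral(c/cos(c), c)


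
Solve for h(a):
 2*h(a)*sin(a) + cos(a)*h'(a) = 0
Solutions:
 h(a) = C1*cos(a)^2


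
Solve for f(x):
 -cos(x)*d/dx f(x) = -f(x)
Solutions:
 f(x) = C1*sqrt(sin(x) + 1)/sqrt(sin(x) - 1)


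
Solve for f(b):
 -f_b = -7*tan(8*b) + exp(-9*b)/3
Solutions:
 f(b) = C1 + 7*log(tan(8*b)^2 + 1)/16 + exp(-9*b)/27


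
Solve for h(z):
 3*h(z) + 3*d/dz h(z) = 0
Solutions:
 h(z) = C1*exp(-z)


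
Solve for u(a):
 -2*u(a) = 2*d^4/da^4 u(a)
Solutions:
 u(a) = (C1*sin(sqrt(2)*a/2) + C2*cos(sqrt(2)*a/2))*exp(-sqrt(2)*a/2) + (C3*sin(sqrt(2)*a/2) + C4*cos(sqrt(2)*a/2))*exp(sqrt(2)*a/2)


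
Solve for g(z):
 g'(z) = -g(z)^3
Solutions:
 g(z) = -sqrt(2)*sqrt(-1/(C1 - z))/2
 g(z) = sqrt(2)*sqrt(-1/(C1 - z))/2


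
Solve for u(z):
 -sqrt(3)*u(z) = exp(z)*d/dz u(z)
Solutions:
 u(z) = C1*exp(sqrt(3)*exp(-z))


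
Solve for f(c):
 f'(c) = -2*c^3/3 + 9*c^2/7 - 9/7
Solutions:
 f(c) = C1 - c^4/6 + 3*c^3/7 - 9*c/7


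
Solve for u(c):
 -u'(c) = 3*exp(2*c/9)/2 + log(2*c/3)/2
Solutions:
 u(c) = C1 - c*log(c)/2 + c*(-log(2) + 1 + log(3))/2 - 27*exp(2*c/9)/4


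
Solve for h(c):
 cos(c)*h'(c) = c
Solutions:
 h(c) = C1 + Integral(c/cos(c), c)


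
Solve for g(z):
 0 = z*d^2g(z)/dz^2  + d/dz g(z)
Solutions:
 g(z) = C1 + C2*log(z)


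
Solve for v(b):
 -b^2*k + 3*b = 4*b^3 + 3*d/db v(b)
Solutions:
 v(b) = C1 - b^4/3 - b^3*k/9 + b^2/2


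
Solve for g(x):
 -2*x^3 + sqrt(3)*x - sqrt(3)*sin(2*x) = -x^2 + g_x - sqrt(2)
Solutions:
 g(x) = C1 - x^4/2 + x^3/3 + sqrt(3)*x^2/2 + sqrt(2)*x + sqrt(3)*cos(2*x)/2


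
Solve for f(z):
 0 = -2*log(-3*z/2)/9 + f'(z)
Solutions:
 f(z) = C1 + 2*z*log(-z)/9 + 2*z*(-1 - log(2) + log(3))/9


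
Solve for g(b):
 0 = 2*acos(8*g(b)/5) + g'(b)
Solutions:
 Integral(1/acos(8*_y/5), (_y, g(b))) = C1 - 2*b


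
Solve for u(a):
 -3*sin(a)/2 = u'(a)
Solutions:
 u(a) = C1 + 3*cos(a)/2


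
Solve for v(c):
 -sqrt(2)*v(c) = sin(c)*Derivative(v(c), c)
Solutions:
 v(c) = C1*(cos(c) + 1)^(sqrt(2)/2)/(cos(c) - 1)^(sqrt(2)/2)


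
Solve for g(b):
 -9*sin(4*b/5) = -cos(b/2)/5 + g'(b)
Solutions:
 g(b) = C1 + 2*sin(b/2)/5 + 45*cos(4*b/5)/4


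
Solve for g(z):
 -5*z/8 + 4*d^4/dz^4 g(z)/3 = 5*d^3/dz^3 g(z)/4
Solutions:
 g(z) = C1 + C2*z + C3*z^2 + C4*exp(15*z/16) - z^4/48 - 4*z^3/45


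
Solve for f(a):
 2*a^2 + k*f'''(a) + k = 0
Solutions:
 f(a) = C1 + C2*a + C3*a^2 - a^5/(30*k) - a^3/6


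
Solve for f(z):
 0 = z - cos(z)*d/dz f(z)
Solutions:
 f(z) = C1 + Integral(z/cos(z), z)


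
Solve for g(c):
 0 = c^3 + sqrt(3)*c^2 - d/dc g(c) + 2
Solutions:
 g(c) = C1 + c^4/4 + sqrt(3)*c^3/3 + 2*c


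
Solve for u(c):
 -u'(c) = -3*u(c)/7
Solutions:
 u(c) = C1*exp(3*c/7)


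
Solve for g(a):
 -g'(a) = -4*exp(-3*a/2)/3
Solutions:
 g(a) = C1 - 8*exp(-3*a/2)/9


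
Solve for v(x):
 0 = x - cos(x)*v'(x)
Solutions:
 v(x) = C1 + Integral(x/cos(x), x)


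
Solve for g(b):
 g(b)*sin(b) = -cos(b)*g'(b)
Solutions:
 g(b) = C1*cos(b)


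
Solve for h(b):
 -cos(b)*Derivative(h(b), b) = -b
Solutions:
 h(b) = C1 + Integral(b/cos(b), b)


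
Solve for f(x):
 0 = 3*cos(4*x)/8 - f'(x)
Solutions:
 f(x) = C1 + 3*sin(4*x)/32


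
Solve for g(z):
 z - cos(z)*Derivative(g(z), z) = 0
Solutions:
 g(z) = C1 + Integral(z/cos(z), z)


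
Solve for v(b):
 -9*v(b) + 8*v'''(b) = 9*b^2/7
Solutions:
 v(b) = C3*exp(3^(2/3)*b/2) - b^2/7 + (C1*sin(3*3^(1/6)*b/4) + C2*cos(3*3^(1/6)*b/4))*exp(-3^(2/3)*b/4)


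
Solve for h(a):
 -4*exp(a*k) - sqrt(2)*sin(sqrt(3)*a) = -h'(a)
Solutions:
 h(a) = C1 - sqrt(6)*cos(sqrt(3)*a)/3 + 4*exp(a*k)/k


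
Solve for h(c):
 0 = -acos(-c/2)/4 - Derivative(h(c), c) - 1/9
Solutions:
 h(c) = C1 - c*acos(-c/2)/4 - c/9 - sqrt(4 - c^2)/4


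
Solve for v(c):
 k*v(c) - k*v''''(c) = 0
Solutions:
 v(c) = C1*exp(-c) + C2*exp(c) + C3*sin(c) + C4*cos(c)


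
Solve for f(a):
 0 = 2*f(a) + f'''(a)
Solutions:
 f(a) = C3*exp(-2^(1/3)*a) + (C1*sin(2^(1/3)*sqrt(3)*a/2) + C2*cos(2^(1/3)*sqrt(3)*a/2))*exp(2^(1/3)*a/2)


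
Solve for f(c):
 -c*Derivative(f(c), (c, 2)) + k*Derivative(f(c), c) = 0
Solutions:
 f(c) = C1 + c^(re(k) + 1)*(C2*sin(log(c)*Abs(im(k))) + C3*cos(log(c)*im(k)))


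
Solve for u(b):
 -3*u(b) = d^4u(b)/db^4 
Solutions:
 u(b) = (C1*sin(sqrt(2)*3^(1/4)*b/2) + C2*cos(sqrt(2)*3^(1/4)*b/2))*exp(-sqrt(2)*3^(1/4)*b/2) + (C3*sin(sqrt(2)*3^(1/4)*b/2) + C4*cos(sqrt(2)*3^(1/4)*b/2))*exp(sqrt(2)*3^(1/4)*b/2)


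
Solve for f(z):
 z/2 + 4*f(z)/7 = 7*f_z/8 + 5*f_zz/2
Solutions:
 f(z) = C1*exp(z*(-49 + sqrt(20321))/280) + C2*exp(-z*(49 + sqrt(20321))/280) - 7*z/8 - 343/256


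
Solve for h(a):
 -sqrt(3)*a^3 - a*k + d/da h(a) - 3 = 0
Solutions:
 h(a) = C1 + sqrt(3)*a^4/4 + a^2*k/2 + 3*a


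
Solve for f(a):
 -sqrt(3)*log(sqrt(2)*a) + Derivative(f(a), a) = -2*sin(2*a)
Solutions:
 f(a) = C1 + sqrt(3)*a*(log(a) - 1) + sqrt(3)*a*log(2)/2 + cos(2*a)


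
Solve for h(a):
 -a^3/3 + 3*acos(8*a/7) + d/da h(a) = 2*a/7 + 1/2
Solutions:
 h(a) = C1 + a^4/12 + a^2/7 - 3*a*acos(8*a/7) + a/2 + 3*sqrt(49 - 64*a^2)/8


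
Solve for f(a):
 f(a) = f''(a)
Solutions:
 f(a) = C1*exp(-a) + C2*exp(a)


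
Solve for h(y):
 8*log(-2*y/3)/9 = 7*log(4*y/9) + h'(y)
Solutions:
 h(y) = C1 - 55*y*log(y)/9 + y*(-118*log(2) + 55 + 118*log(3) + 8*I*pi)/9


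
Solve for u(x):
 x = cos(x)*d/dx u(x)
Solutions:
 u(x) = C1 + Integral(x/cos(x), x)


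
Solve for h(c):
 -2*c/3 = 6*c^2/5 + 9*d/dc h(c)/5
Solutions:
 h(c) = C1 - 2*c^3/9 - 5*c^2/27


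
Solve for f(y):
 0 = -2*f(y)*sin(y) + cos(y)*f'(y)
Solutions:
 f(y) = C1/cos(y)^2


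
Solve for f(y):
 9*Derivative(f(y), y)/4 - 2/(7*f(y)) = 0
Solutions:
 f(y) = -sqrt(C1 + 112*y)/21
 f(y) = sqrt(C1 + 112*y)/21


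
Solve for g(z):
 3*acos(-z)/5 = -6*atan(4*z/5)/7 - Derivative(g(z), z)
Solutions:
 g(z) = C1 - 3*z*acos(-z)/5 - 6*z*atan(4*z/5)/7 - 3*sqrt(1 - z^2)/5 + 15*log(16*z^2 + 25)/28


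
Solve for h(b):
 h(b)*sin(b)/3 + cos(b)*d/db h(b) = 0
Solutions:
 h(b) = C1*cos(b)^(1/3)


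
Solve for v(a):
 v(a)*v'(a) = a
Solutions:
 v(a) = -sqrt(C1 + a^2)
 v(a) = sqrt(C1 + a^2)


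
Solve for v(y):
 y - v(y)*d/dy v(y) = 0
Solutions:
 v(y) = -sqrt(C1 + y^2)
 v(y) = sqrt(C1 + y^2)


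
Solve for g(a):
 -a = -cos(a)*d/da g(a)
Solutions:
 g(a) = C1 + Integral(a/cos(a), a)


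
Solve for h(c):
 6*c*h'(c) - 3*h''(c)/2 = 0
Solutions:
 h(c) = C1 + C2*erfi(sqrt(2)*c)


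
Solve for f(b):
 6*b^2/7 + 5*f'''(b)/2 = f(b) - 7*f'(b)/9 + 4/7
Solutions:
 f(b) = C1*exp(15^(1/3)*b*(-(1215 + sqrt(1517385))^(1/3) + 14*15^(1/3)/(1215 + sqrt(1517385))^(1/3))/90)*sin(3^(1/6)*5^(1/3)*b*(42*5^(1/3)/(1215 + sqrt(1517385))^(1/3) + 3^(2/3)*(1215 + sqrt(1517385))^(1/3))/90) + C2*exp(15^(1/3)*b*(-(1215 + sqrt(1517385))^(1/3) + 14*15^(1/3)/(1215 + sqrt(1517385))^(1/3))/90)*cos(3^(1/6)*5^(1/3)*b*(42*5^(1/3)/(1215 + sqrt(1517385))^(1/3) + 3^(2/3)*(1215 + sqrt(1517385))^(1/3))/90) + C3*exp(-15^(1/3)*b*(-(1215 + sqrt(1517385))^(1/3) + 14*15^(1/3)/(1215 + sqrt(1517385))^(1/3))/45) + 6*b^2/7 + 4*b/3 + 88/189


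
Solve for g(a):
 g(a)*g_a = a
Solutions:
 g(a) = -sqrt(C1 + a^2)
 g(a) = sqrt(C1 + a^2)


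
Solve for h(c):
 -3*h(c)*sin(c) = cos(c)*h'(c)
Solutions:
 h(c) = C1*cos(c)^3


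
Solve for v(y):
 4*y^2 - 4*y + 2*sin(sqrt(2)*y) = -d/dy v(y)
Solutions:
 v(y) = C1 - 4*y^3/3 + 2*y^2 + sqrt(2)*cos(sqrt(2)*y)


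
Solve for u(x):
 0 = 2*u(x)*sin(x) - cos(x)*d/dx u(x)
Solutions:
 u(x) = C1/cos(x)^2


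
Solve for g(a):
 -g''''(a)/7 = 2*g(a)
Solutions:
 g(a) = (C1*sin(2^(3/4)*7^(1/4)*a/2) + C2*cos(2^(3/4)*7^(1/4)*a/2))*exp(-2^(3/4)*7^(1/4)*a/2) + (C3*sin(2^(3/4)*7^(1/4)*a/2) + C4*cos(2^(3/4)*7^(1/4)*a/2))*exp(2^(3/4)*7^(1/4)*a/2)


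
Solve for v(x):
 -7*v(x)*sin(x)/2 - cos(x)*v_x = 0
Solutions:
 v(x) = C1*cos(x)^(7/2)


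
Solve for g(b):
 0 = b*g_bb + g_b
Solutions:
 g(b) = C1 + C2*log(b)


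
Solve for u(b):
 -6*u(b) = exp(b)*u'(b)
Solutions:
 u(b) = C1*exp(6*exp(-b))


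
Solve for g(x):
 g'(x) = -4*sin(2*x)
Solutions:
 g(x) = C1 + 2*cos(2*x)


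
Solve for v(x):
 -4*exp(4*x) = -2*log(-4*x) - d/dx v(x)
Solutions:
 v(x) = C1 - 2*x*log(-x) + 2*x*(1 - 2*log(2)) + exp(4*x)


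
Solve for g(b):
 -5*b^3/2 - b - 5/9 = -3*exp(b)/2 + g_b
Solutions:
 g(b) = C1 - 5*b^4/8 - b^2/2 - 5*b/9 + 3*exp(b)/2


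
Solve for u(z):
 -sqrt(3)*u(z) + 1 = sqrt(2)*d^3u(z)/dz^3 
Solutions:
 u(z) = C3*exp(-2^(5/6)*3^(1/6)*z/2) + (C1*sin(2^(5/6)*3^(2/3)*z/4) + C2*cos(2^(5/6)*3^(2/3)*z/4))*exp(2^(5/6)*3^(1/6)*z/4) + sqrt(3)/3


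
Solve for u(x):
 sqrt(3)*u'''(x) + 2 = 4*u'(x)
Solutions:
 u(x) = C1 + C2*exp(-2*3^(3/4)*x/3) + C3*exp(2*3^(3/4)*x/3) + x/2


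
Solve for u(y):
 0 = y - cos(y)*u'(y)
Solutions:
 u(y) = C1 + Integral(y/cos(y), y)


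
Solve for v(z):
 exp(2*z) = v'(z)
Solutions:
 v(z) = C1 + exp(2*z)/2


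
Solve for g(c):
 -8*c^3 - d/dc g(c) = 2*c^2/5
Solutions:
 g(c) = C1 - 2*c^4 - 2*c^3/15


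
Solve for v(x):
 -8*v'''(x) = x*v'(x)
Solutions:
 v(x) = C1 + Integral(C2*airyai(-x/2) + C3*airybi(-x/2), x)


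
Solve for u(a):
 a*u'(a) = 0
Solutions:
 u(a) = C1


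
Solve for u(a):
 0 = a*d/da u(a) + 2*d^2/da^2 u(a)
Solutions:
 u(a) = C1 + C2*erf(a/2)


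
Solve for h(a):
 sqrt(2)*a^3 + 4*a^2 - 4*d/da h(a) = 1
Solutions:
 h(a) = C1 + sqrt(2)*a^4/16 + a^3/3 - a/4


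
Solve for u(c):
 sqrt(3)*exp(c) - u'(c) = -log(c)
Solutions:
 u(c) = C1 + c*log(c) - c + sqrt(3)*exp(c)


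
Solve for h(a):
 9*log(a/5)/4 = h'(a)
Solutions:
 h(a) = C1 + 9*a*log(a)/4 - 9*a*log(5)/4 - 9*a/4


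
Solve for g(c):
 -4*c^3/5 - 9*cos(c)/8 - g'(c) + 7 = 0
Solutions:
 g(c) = C1 - c^4/5 + 7*c - 9*sin(c)/8


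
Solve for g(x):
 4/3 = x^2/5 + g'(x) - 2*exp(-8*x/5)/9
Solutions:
 g(x) = C1 - x^3/15 + 4*x/3 - 5*exp(-8*x/5)/36


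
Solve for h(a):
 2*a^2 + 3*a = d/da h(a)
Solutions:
 h(a) = C1 + 2*a^3/3 + 3*a^2/2


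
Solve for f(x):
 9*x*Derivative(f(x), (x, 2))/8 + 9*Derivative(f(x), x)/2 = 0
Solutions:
 f(x) = C1 + C2/x^3


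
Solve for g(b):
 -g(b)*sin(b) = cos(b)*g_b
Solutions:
 g(b) = C1*cos(b)


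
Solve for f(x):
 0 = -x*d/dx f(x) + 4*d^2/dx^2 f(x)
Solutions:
 f(x) = C1 + C2*erfi(sqrt(2)*x/4)


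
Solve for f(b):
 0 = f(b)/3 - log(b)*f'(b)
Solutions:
 f(b) = C1*exp(li(b)/3)


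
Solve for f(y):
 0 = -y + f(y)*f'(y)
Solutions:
 f(y) = -sqrt(C1 + y^2)
 f(y) = sqrt(C1 + y^2)


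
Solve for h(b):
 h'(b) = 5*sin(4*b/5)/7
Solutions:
 h(b) = C1 - 25*cos(4*b/5)/28


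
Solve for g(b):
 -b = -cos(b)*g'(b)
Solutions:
 g(b) = C1 + Integral(b/cos(b), b)


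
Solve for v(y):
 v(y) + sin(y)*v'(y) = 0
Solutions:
 v(y) = C1*sqrt(cos(y) + 1)/sqrt(cos(y) - 1)


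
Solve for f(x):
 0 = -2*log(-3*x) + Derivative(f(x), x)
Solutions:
 f(x) = C1 + 2*x*log(-x) + 2*x*(-1 + log(3))


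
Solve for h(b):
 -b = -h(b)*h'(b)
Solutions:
 h(b) = -sqrt(C1 + b^2)
 h(b) = sqrt(C1 + b^2)


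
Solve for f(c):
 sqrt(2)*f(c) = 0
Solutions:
 f(c) = 0


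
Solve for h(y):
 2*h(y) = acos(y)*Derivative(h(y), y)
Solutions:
 h(y) = C1*exp(2*Integral(1/acos(y), y))


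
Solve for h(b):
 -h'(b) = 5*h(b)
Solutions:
 h(b) = C1*exp(-5*b)


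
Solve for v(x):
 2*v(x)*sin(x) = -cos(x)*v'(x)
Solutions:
 v(x) = C1*cos(x)^2


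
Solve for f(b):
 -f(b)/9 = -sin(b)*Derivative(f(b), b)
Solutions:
 f(b) = C1*(cos(b) - 1)^(1/18)/(cos(b) + 1)^(1/18)


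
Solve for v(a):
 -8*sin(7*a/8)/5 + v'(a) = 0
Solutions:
 v(a) = C1 - 64*cos(7*a/8)/35


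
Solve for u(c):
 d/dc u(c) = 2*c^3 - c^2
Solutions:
 u(c) = C1 + c^4/2 - c^3/3


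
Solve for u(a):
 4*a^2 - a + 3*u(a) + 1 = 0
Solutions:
 u(a) = -4*a^2/3 + a/3 - 1/3


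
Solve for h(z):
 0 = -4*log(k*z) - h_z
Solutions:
 h(z) = C1 - 4*z*log(k*z) + 4*z


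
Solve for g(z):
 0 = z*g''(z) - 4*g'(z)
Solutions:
 g(z) = C1 + C2*z^5


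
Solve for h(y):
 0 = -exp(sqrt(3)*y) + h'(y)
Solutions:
 h(y) = C1 + sqrt(3)*exp(sqrt(3)*y)/3


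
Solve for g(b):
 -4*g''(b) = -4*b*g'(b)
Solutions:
 g(b) = C1 + C2*erfi(sqrt(2)*b/2)


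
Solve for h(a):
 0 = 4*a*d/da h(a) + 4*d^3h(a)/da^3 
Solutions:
 h(a) = C1 + Integral(C2*airyai(-a) + C3*airybi(-a), a)


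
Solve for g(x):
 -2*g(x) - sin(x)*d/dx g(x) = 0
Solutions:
 g(x) = C1*(cos(x) + 1)/(cos(x) - 1)


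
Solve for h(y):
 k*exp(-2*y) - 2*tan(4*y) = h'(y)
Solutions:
 h(y) = C1 - k*exp(-2*y)/2 - log(tan(4*y)^2 + 1)/4


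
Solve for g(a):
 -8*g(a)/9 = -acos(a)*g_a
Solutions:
 g(a) = C1*exp(8*Integral(1/acos(a), a)/9)


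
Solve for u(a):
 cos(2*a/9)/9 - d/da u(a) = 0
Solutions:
 u(a) = C1 + sin(2*a/9)/2


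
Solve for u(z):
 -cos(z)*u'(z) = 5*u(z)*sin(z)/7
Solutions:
 u(z) = C1*cos(z)^(5/7)


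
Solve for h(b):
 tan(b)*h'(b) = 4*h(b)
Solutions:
 h(b) = C1*sin(b)^4


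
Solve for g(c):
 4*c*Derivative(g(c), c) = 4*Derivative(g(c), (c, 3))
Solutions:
 g(c) = C1 + Integral(C2*airyai(c) + C3*airybi(c), c)


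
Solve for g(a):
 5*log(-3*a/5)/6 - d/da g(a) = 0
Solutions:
 g(a) = C1 + 5*a*log(-a)/6 + 5*a*(-log(5) - 1 + log(3))/6


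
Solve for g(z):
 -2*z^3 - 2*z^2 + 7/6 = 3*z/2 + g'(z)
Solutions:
 g(z) = C1 - z^4/2 - 2*z^3/3 - 3*z^2/4 + 7*z/6


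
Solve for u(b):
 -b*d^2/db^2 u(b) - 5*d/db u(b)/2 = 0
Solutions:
 u(b) = C1 + C2/b^(3/2)


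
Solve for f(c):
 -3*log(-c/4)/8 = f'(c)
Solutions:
 f(c) = C1 - 3*c*log(-c)/8 + 3*c*(1 + 2*log(2))/8


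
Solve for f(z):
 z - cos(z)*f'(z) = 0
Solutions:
 f(z) = C1 + Integral(z/cos(z), z)


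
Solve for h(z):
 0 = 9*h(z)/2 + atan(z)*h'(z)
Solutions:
 h(z) = C1*exp(-9*Integral(1/atan(z), z)/2)


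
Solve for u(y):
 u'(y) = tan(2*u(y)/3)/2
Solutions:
 u(y) = -3*asin(C1*exp(y/3))/2 + 3*pi/2
 u(y) = 3*asin(C1*exp(y/3))/2


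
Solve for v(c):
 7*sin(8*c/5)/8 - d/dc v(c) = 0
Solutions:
 v(c) = C1 - 35*cos(8*c/5)/64


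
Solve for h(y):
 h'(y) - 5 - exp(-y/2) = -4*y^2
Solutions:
 h(y) = C1 - 4*y^3/3 + 5*y - 2*exp(-y/2)


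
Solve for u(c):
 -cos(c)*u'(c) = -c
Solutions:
 u(c) = C1 + Integral(c/cos(c), c)


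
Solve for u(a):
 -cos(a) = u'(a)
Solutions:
 u(a) = C1 - sin(a)


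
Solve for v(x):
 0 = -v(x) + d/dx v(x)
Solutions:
 v(x) = C1*exp(x)


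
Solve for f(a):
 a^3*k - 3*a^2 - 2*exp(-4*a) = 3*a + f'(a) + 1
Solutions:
 f(a) = C1 + a^4*k/4 - a^3 - 3*a^2/2 - a + exp(-4*a)/2


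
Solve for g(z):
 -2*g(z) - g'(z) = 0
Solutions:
 g(z) = C1*exp(-2*z)


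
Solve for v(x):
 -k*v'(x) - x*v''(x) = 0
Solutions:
 v(x) = C1 + x^(1 - re(k))*(C2*sin(log(x)*Abs(im(k))) + C3*cos(log(x)*im(k)))


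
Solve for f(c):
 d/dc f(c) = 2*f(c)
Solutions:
 f(c) = C1*exp(2*c)


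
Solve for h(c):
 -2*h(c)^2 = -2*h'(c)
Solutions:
 h(c) = -1/(C1 + c)


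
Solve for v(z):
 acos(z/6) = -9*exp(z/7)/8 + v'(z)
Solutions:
 v(z) = C1 + z*acos(z/6) - sqrt(36 - z^2) + 63*exp(z/7)/8


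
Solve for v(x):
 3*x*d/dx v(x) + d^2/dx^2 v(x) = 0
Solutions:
 v(x) = C1 + C2*erf(sqrt(6)*x/2)


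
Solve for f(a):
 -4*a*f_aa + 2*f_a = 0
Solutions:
 f(a) = C1 + C2*a^(3/2)


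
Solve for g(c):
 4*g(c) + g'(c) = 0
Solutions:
 g(c) = C1*exp(-4*c)


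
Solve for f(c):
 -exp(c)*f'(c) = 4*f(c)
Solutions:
 f(c) = C1*exp(4*exp(-c))


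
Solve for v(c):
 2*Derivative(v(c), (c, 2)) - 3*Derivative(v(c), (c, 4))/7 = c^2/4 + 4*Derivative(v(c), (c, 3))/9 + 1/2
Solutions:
 v(c) = C1 + C2*c + C3*exp(c*(-14 + sqrt(3598))/27) + C4*exp(-c*(14 + sqrt(3598))/27) + c^4/96 + c^3/108 + 1433*c^2/9072


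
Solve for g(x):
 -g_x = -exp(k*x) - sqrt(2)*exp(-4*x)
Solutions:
 g(x) = C1 - sqrt(2)*exp(-4*x)/4 + exp(k*x)/k


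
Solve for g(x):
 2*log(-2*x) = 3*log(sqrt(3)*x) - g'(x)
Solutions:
 g(x) = C1 + x*log(x) + x*(-2*log(2) - 1 + 3*log(3)/2 - 2*I*pi)


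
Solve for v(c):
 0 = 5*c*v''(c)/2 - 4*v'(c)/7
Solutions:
 v(c) = C1 + C2*c^(43/35)


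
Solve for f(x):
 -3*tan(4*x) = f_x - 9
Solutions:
 f(x) = C1 + 9*x + 3*log(cos(4*x))/4


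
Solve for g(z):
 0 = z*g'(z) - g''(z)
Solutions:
 g(z) = C1 + C2*erfi(sqrt(2)*z/2)


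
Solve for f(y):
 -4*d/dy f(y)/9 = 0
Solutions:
 f(y) = C1


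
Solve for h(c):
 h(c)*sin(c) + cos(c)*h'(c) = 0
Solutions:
 h(c) = C1*cos(c)


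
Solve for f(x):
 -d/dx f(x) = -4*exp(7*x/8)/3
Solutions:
 f(x) = C1 + 32*exp(7*x/8)/21


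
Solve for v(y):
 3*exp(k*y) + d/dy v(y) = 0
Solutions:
 v(y) = C1 - 3*exp(k*y)/k


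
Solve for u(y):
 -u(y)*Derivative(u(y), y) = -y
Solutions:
 u(y) = -sqrt(C1 + y^2)
 u(y) = sqrt(C1 + y^2)


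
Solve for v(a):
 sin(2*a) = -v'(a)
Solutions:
 v(a) = C1 + cos(2*a)/2


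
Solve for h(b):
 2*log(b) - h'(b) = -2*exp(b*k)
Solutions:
 h(b) = C1 + 2*b*log(b) - 2*b + Piecewise((2*exp(b*k)/k, Ne(k, 0)), (2*b, True))


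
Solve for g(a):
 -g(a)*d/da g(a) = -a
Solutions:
 g(a) = -sqrt(C1 + a^2)
 g(a) = sqrt(C1 + a^2)


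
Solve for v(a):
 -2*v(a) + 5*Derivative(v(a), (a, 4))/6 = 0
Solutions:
 v(a) = C1*exp(-sqrt(2)*3^(1/4)*5^(3/4)*a/5) + C2*exp(sqrt(2)*3^(1/4)*5^(3/4)*a/5) + C3*sin(sqrt(2)*3^(1/4)*5^(3/4)*a/5) + C4*cos(sqrt(2)*3^(1/4)*5^(3/4)*a/5)


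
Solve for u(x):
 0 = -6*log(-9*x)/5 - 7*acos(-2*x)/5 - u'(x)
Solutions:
 u(x) = C1 - 6*x*log(-x)/5 - 7*x*acos(-2*x)/5 - 12*x*log(3)/5 + 6*x/5 - 7*sqrt(1 - 4*x^2)/10


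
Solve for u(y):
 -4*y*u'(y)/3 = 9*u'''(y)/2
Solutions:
 u(y) = C1 + Integral(C2*airyai(-2*y/3) + C3*airybi(-2*y/3), y)


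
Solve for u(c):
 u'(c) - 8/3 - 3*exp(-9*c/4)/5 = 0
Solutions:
 u(c) = C1 + 8*c/3 - 4*exp(-9*c/4)/15


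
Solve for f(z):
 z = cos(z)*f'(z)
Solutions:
 f(z) = C1 + Integral(z/cos(z), z)


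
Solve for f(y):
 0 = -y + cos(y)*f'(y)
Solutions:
 f(y) = C1 + Integral(y/cos(y), y)


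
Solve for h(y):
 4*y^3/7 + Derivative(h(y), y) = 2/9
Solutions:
 h(y) = C1 - y^4/7 + 2*y/9


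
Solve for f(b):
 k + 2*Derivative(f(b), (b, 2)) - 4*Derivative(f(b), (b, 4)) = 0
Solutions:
 f(b) = C1 + C2*b + C3*exp(-sqrt(2)*b/2) + C4*exp(sqrt(2)*b/2) - b^2*k/4


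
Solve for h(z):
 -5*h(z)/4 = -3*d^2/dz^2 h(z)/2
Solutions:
 h(z) = C1*exp(-sqrt(30)*z/6) + C2*exp(sqrt(30)*z/6)


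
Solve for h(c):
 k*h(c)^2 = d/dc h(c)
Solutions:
 h(c) = -1/(C1 + c*k)


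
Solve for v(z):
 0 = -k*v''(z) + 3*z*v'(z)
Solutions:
 v(z) = C1 + C2*erf(sqrt(6)*z*sqrt(-1/k)/2)/sqrt(-1/k)


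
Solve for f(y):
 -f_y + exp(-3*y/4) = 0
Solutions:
 f(y) = C1 - 4*exp(-3*y/4)/3


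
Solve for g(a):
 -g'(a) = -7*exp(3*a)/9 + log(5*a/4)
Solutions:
 g(a) = C1 - a*log(a) + a*(-log(5) + 1 + 2*log(2)) + 7*exp(3*a)/27


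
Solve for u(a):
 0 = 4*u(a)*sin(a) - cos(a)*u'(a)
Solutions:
 u(a) = C1/cos(a)^4


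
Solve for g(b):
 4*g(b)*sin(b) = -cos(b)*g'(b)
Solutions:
 g(b) = C1*cos(b)^4


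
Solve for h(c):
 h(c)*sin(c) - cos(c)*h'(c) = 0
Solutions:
 h(c) = C1/cos(c)


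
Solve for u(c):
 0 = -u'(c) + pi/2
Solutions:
 u(c) = C1 + pi*c/2


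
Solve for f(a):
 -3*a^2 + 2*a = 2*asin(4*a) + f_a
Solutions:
 f(a) = C1 - a^3 + a^2 - 2*a*asin(4*a) - sqrt(1 - 16*a^2)/2


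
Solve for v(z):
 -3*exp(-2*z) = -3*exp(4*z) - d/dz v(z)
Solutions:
 v(z) = C1 - 3*exp(4*z)/4 - 3*exp(-2*z)/2


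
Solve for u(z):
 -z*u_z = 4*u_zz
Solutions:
 u(z) = C1 + C2*erf(sqrt(2)*z/4)


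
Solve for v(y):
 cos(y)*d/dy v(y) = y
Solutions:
 v(y) = C1 + Integral(y/cos(y), y)


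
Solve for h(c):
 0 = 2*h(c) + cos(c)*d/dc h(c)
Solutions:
 h(c) = C1*(sin(c) - 1)/(sin(c) + 1)


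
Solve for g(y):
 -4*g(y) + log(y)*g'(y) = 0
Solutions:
 g(y) = C1*exp(4*li(y))


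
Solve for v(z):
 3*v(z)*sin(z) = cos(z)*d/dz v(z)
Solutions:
 v(z) = C1/cos(z)^3


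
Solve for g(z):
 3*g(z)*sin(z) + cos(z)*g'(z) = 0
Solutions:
 g(z) = C1*cos(z)^3


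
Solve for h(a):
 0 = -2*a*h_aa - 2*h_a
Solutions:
 h(a) = C1 + C2*log(a)


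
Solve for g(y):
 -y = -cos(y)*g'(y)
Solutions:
 g(y) = C1 + Integral(y/cos(y), y)


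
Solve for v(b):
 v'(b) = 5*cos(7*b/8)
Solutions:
 v(b) = C1 + 40*sin(7*b/8)/7


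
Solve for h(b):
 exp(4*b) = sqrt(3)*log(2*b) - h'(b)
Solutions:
 h(b) = C1 + sqrt(3)*b*log(b) + sqrt(3)*b*(-1 + log(2)) - exp(4*b)/4


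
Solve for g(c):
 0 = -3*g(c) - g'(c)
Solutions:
 g(c) = C1*exp(-3*c)


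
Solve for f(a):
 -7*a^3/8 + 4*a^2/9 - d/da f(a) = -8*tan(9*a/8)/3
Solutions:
 f(a) = C1 - 7*a^4/32 + 4*a^3/27 - 64*log(cos(9*a/8))/27


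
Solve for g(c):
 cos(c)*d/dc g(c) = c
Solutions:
 g(c) = C1 + Integral(c/cos(c), c)


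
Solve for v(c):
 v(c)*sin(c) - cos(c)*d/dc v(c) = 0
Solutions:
 v(c) = C1/cos(c)


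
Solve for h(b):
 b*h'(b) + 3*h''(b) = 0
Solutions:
 h(b) = C1 + C2*erf(sqrt(6)*b/6)


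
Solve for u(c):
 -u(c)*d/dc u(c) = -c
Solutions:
 u(c) = -sqrt(C1 + c^2)
 u(c) = sqrt(C1 + c^2)


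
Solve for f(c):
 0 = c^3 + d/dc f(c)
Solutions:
 f(c) = C1 - c^4/4


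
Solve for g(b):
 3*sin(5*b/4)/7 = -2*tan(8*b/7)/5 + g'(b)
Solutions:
 g(b) = C1 - 7*log(cos(8*b/7))/20 - 12*cos(5*b/4)/35


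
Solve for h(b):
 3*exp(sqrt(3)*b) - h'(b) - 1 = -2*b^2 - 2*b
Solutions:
 h(b) = C1 + 2*b^3/3 + b^2 - b + sqrt(3)*exp(sqrt(3)*b)
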